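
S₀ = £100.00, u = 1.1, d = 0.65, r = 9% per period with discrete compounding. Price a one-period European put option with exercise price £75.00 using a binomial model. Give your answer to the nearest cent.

£0.20

Risk-neutral probability p = (1 + 0.09 − 0.65)/(1.1 − 0.65) = 0.4400/0.4500 = 0.9778
Terminal stock prices: S_u = 110, S_d = 65
Terminal payoffs (K − S): max(-35, 0) = 0, max(10, 0) = 10
Node 0 (S = 100): V_0 = 1/1.09·[0.9778·0.0000 + 0.0222·10.0000] = 0.2039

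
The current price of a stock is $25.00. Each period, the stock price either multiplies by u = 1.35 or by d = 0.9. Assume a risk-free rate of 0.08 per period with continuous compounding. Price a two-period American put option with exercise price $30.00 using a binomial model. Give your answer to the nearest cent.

Risk-neutral probability p = (e^0.08 − 0.9)/(1.35 − 0.9) = 0.1833/0.4500 = 0.4073
Terminal stock prices: S_uu = 45.56, S_ud = 30.38, S_dd = 20.25
Terminal payoffs (K − S): max(-15.56, 0) = 0, max(-0.375, 0) = 0, max(9.75, 0) = 9.75
Node u (S = 33.75): continuation = e^(−0.08)·[0.4073·0.0000 + 0.5927·0.0000] = 0.0000; exercise value = 0.0000 ≤ continuation, so V_u = 0.0000
Node d (S = 22.5): continuation = e^(−0.08)·[0.4073·0.0000 + 0.5927·9.7500] = 5.3345; exercise value = 7.5000 > continuation, so V_d = 7.5000 (exercise)
Node 0 (S = 25): continuation = e^(−0.08)·[0.4073·0.0000 + 0.5927·7.5000] = 4.1035; exercise value = 5.0000 > continuation, so V_0 = 5.0000 (exercise)

$5.00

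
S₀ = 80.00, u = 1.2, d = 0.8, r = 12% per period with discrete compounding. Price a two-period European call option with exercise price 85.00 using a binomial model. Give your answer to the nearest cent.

Risk-neutral probability p = (1 + 0.12 − 0.8)/(1.2 − 0.8) = 0.3200/0.4000 = 0.8000
Terminal stock prices: S_uu = 115.2, S_ud = 76.8, S_dd = 51.2
Terminal payoffs (S − K): max(30.2, 0) = 30.2, max(-8.2, 0) = 0, max(-33.8, 0) = 0
Node u (S = 96): V_u = 1/1.12·[0.8000·30.2000 + 0.2000·0.0000] = 21.5714
Node d (S = 64): V_d = 1/1.12·[0.8000·0.0000 + 0.2000·0.0000] = 0.0000
Node 0 (S = 80): V_0 = 1/1.12·[0.8000·21.5714 + 0.2000·0.0000] = 15.4082

15.41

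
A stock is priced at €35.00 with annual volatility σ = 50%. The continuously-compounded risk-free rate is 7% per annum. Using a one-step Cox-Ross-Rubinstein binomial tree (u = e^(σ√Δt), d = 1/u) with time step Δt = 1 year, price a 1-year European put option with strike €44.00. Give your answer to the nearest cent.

CRR parameters: u = e^(σ√Δt) = e^(0.5·√1) = 1.6487, d = 1/u = 0.6065
Per-period rate: rΔt = 0.07·1 = 0.07, so R = e^0.07 = 1.0725
Risk-neutral probability p = (e^0.07 − 0.6065)/(1.6487 − 0.6065) = 0.4660/1.0422 = 0.4471
Terminal stock prices: S_u = 57.71, S_d = 21.23
Terminal payoffs (K − S): max(-13.71, 0) = 0, max(22.77, 0) = 22.77
Node 0 (S = 35): V_0 = e^(−0.07)·[0.4471·0.0000 + 0.5529·22.7714] = 11.7389

€11.74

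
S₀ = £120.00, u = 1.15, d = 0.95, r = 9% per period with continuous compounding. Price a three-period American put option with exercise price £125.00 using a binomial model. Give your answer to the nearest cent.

£5.00

Risk-neutral probability p = (e^0.09 − 0.95)/(1.15 − 0.95) = 0.1442/0.2000 = 0.7209
Terminal stock prices: S_uuu = 182.5, S_uud = 150.8, S_udd = 124.5, S_ddd = 102.9
Terminal payoffs (K − S): max(-57.5, 0) = 0, max(-25.76, 0) = 0, max(0.455, 0) = 0.455, max(22.12, 0) = 22.12
Node uu (S = 158.7): continuation = e^(−0.09)·[0.7209·0.0000 + 0.2791·0.0000] = 0.0000; exercise value = 0.0000 ≤ continuation, so V_uu = 0.0000
Node ud (S = 131.1): continuation = e^(−0.09)·[0.7209·0.0000 + 0.2791·0.4550] = 0.1161; exercise value = 0.0000 ≤ continuation, so V_ud = 0.1161
Node dd (S = 108.3): continuation = e^(−0.09)·[0.7209·0.4550 + 0.2791·22.1150] = 5.9414; exercise value = 16.7000 > continuation, so V_dd = 16.7000 (exercise)
Node u (S = 138): continuation = e^(−0.09)·[0.7209·0.0000 + 0.2791·0.1161] = 0.0296; exercise value = 0.0000 ≤ continuation, so V_u = 0.0296
Node d (S = 114): continuation = e^(−0.09)·[0.7209·0.1161 + 0.2791·16.7000] = 4.3367; exercise value = 11.0000 > continuation, so V_d = 11.0000 (exercise)
Node 0 (S = 120): continuation = e^(−0.09)·[0.7209·0.0296 + 0.2791·11.0000] = 2.8257; exercise value = 5.0000 > continuation, so V_0 = 5.0000 (exercise)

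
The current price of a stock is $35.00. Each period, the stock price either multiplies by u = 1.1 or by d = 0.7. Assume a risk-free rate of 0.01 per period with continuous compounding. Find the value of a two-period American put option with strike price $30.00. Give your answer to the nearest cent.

Risk-neutral probability p = (e^0.01 − 0.7)/(1.1 − 0.7) = 0.3101/0.4000 = 0.7751
Terminal stock prices: S_uu = 42.35, S_ud = 26.95, S_dd = 17.15
Terminal payoffs (K − S): max(-12.35, 0) = 0, max(3.05, 0) = 3.05, max(12.85, 0) = 12.85
Node u (S = 38.5): continuation = e^(−0.01)·[0.7751·0.0000 + 0.2249·3.0500] = 0.6790; exercise value = 0.0000 ≤ continuation, so V_u = 0.6790
Node d (S = 24.5): continuation = e^(−0.01)·[0.7751·3.0500 + 0.2249·12.8500] = 5.2015; exercise value = 5.5000 > continuation, so V_d = 5.5000 (exercise)
Node 0 (S = 35): continuation = e^(−0.01)·[0.7751·0.6790 + 0.2249·5.5000] = 1.7456; exercise value = 0.0000 ≤ continuation, so V_0 = 1.7456

$1.75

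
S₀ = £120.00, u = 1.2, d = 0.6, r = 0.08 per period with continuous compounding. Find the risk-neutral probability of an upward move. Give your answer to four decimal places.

p = 0.8055

Risk-neutral probability p = (e^0.08 − 0.6)/(1.2 − 0.6) = 0.4833/0.6000 = 0.8055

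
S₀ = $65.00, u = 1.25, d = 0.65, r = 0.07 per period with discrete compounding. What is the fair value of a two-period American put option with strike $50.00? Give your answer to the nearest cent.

$2.17

Risk-neutral probability p = (1 + 0.07 − 0.65)/(1.25 − 0.65) = 0.4200/0.6000 = 0.7000
Terminal stock prices: S_uu = 101.6, S_ud = 52.81, S_dd = 27.46
Terminal payoffs (K − S): max(-51.56, 0) = 0, max(-2.812, 0) = 0, max(22.54, 0) = 22.54
Node u (S = 81.25): continuation = 1/1.07·[0.7000·0.0000 + 0.3000·0.0000] = 0.0000; exercise value = 0.0000 ≤ continuation, so V_u = 0.0000
Node d (S = 42.25): continuation = 1/1.07·[0.7000·0.0000 + 0.3000·22.5375] = 6.3189; exercise value = 7.7500 > continuation, so V_d = 7.7500 (exercise)
Node 0 (S = 65): continuation = 1/1.07·[0.7000·0.0000 + 0.3000·7.7500] = 2.1729; exercise value = 0.0000 ≤ continuation, so V_0 = 2.1729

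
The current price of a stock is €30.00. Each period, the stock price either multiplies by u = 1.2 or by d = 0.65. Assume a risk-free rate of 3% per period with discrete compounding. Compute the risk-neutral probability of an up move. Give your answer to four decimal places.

Risk-neutral probability p = (1 + 0.03 − 0.65)/(1.2 − 0.65) = 0.3800/0.5500 = 0.6909

p = 0.6909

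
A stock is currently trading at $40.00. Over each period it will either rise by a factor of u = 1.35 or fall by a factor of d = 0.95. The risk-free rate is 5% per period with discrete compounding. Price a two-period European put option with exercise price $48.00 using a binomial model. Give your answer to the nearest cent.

$6.07

Risk-neutral probability p = (1 + 0.05 − 0.95)/(1.35 − 0.95) = 0.1000/0.4000 = 0.2500
Terminal stock prices: S_uu = 72.9, S_ud = 51.3, S_dd = 36.1
Terminal payoffs (K − S): max(-24.9, 0) = 0, max(-3.3, 0) = 0, max(11.9, 0) = 11.9
Node u (S = 54): V_u = 1/1.05·[0.2500·0.0000 + 0.7500·0.0000] = 0.0000
Node d (S = 38): V_d = 1/1.05·[0.2500·0.0000 + 0.7500·11.9000] = 8.5000
Node 0 (S = 40): V_0 = 1/1.05·[0.2500·0.0000 + 0.7500·8.5000] = 6.0714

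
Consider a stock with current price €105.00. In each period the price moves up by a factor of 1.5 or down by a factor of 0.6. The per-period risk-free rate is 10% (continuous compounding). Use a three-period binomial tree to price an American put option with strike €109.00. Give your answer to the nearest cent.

€22.45

Risk-neutral probability p = (e^0.1 − 0.6)/(1.5 − 0.6) = 0.5052/0.9000 = 0.5613
Terminal stock prices: S_uuu = 354.4, S_uud = 141.8, S_udd = 56.7, S_ddd = 22.68
Terminal payoffs (K − S): max(-245.4, 0) = 0, max(-32.75, 0) = 0, max(52.3, 0) = 52.3, max(86.32, 0) = 86.32
Node uu (S = 236.2): continuation = e^(−0.1)·[0.5613·0.0000 + 0.4387·0.0000] = 0.0000; exercise value = 0.0000 ≤ continuation, so V_uu = 0.0000
Node ud (S = 94.5): continuation = e^(−0.1)·[0.5613·0.0000 + 0.4387·52.3000] = 20.7606; exercise value = 14.5000 ≤ continuation, so V_ud = 20.7606
Node dd (S = 37.8): continuation = e^(−0.1)·[0.5613·52.3000 + 0.4387·86.3200] = 60.8273; exercise value = 71.2000 > continuation, so V_dd = 71.2000 (exercise)
Node u (S = 157.5): continuation = e^(−0.1)·[0.5613·0.0000 + 0.4387·20.7606] = 8.2409; exercise value = 0.0000 ≤ continuation, so V_u = 8.2409
Node d (S = 63): continuation = e^(−0.1)·[0.5613·20.7606 + 0.4387·71.2000] = 38.8069; exercise value = 46.0000 > continuation, so V_d = 46.0000 (exercise)
Node 0 (S = 105): continuation = e^(−0.1)·[0.5613·8.2409 + 0.4387·46.0000] = 22.4452; exercise value = 4.0000 ≤ continuation, so V_0 = 22.4452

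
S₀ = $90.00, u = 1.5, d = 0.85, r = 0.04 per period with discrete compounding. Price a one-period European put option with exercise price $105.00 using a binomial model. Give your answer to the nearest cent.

Risk-neutral probability p = (1 + 0.04 − 0.85)/(1.5 − 0.85) = 0.1900/0.6500 = 0.2923
Terminal stock prices: S_u = 135, S_d = 76.5
Terminal payoffs (K − S): max(-30, 0) = 0, max(28.5, 0) = 28.5
Node 0 (S = 90): V_0 = 1/1.04·[0.2923·0.0000 + 0.7077·28.5000] = 19.3935

$19.39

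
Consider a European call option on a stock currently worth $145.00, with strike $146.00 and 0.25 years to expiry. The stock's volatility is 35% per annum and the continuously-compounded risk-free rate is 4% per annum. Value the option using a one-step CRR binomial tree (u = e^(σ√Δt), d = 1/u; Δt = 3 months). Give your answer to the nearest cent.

CRR parameters: u = e^(σ√Δt) = e^(0.35·√0.25) = 1.1912, d = 1/u = 0.8395
Per-period rate: rΔt = 0.04·0.25 = 0.01, so R = e^0.01 = 1.0101
Risk-neutral probability p = (e^0.01 − 0.8395)/(1.1912 − 0.8395) = 0.1706/0.3518 = 0.4849
Terminal stock prices: S_u = 172.7, S_d = 121.7
Terminal payoffs (S − K): max(26.73, 0) = 26.73, max(-24.28, 0) = 0
Node 0 (S = 145): V_0 = e^(−0.01)·[0.4849·26.7307 + 0.5151·0.0000] = 12.8335

$12.83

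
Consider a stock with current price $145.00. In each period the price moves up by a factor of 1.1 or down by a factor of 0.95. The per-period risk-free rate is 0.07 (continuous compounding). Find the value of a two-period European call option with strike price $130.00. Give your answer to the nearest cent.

$31.98

Risk-neutral probability p = (e^0.07 − 0.95)/(1.1 − 0.95) = 0.1225/0.1500 = 0.8167
Terminal stock prices: S_uu = 175.5, S_ud = 151.5, S_dd = 130.9
Terminal payoffs (S − K): max(45.45, 0) = 45.45, max(21.53, 0) = 21.53, max(0.8625, 0) = 0.8625
Node u (S = 159.5): V_u = e^(−0.07)·[0.8167·45.4500 + 0.1833·21.5250] = 38.2888
Node d (S = 137.8): V_d = e^(−0.07)·[0.8167·21.5250 + 0.1833·0.8625] = 16.5388
Node 0 (S = 145): V_0 = e^(−0.07)·[0.8167·38.2888 + 0.1833·16.5388] = 31.9834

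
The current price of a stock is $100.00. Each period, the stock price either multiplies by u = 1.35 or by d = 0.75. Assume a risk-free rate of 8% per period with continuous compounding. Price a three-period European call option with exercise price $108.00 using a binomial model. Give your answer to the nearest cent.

Risk-neutral probability p = (e^0.08 − 0.75)/(1.35 − 0.75) = 0.3333/0.6000 = 0.5555
Terminal stock prices: S_uuu = 246, S_uud = 136.7, S_udd = 75.94, S_ddd = 42.19
Terminal payoffs (S − K): max(138, 0) = 138, max(28.69, 0) = 28.69, max(-32.06, 0) = 0, max(-65.81, 0) = 0
Node uu (S = 182.3): V_uu = e^(−0.08)·[0.5555·138.0375 + 0.4445·28.6875] = 82.5534
Node ud (S = 101.2): V_ud = e^(−0.08)·[0.5555·28.6875 + 0.4445·0.0000] = 14.7101
Node dd (S = 56.25): V_dd = e^(−0.08)·[0.5555·0.0000 + 0.4445·0.0000] = 0.0000
Node u (S = 135): V_u = e^(−0.08)·[0.5555·82.5534 + 0.4445·14.7101] = 48.3673
Node d (S = 75): V_d = e^(−0.08)·[0.5555·14.7101 + 0.4445·0.0000] = 7.5429
Node 0 (S = 100): V_0 = e^(−0.08)·[0.5555·48.3673 + 0.4445·7.5429] = 27.8965

$27.90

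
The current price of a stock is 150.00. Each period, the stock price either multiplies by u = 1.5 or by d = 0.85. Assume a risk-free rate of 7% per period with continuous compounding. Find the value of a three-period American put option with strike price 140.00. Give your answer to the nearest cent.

Risk-neutral probability p = (e^0.07 − 0.85)/(1.5 − 0.85) = 0.2225/0.6500 = 0.3423
Terminal stock prices: S_uuu = 506.2, S_uud = 286.9, S_udd = 162.6, S_ddd = 92.12
Terminal payoffs (K − S): max(-366.2, 0) = 0, max(-146.9, 0) = 0, max(-22.56, 0) = 0, max(47.88, 0) = 47.88
Node uu (S = 337.5): continuation = e^(−0.07)·[0.3423·0.0000 + 0.6577·0.0000] = 0.0000; exercise value = 0.0000 ≤ continuation, so V_uu = 0.0000
Node ud (S = 191.2): continuation = e^(−0.07)·[0.3423·0.0000 + 0.6577·0.0000] = 0.0000; exercise value = 0.0000 ≤ continuation, so V_ud = 0.0000
Node dd (S = 108.4): continuation = e^(−0.07)·[0.3423·0.0000 + 0.6577·47.8813] = 29.3616; exercise value = 31.6250 > continuation, so V_dd = 31.6250 (exercise)
Node u (S = 225): continuation = e^(−0.07)·[0.3423·0.0000 + 0.6577·0.0000] = 0.0000; exercise value = 0.0000 ≤ continuation, so V_u = 0.0000
Node d (S = 127.5): continuation = e^(−0.07)·[0.3423·0.0000 + 0.6577·31.6250] = 19.3930; exercise value = 12.5000 ≤ continuation, so V_d = 19.3930
Node 0 (S = 150): continuation = e^(−0.07)·[0.3423·0.0000 + 0.6577·19.3930] = 11.8921; exercise value = 0.0000 ≤ continuation, so V_0 = 11.8921

11.89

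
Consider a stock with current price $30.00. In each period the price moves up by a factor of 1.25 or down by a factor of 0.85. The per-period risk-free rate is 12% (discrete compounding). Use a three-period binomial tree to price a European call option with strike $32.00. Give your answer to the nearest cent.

$8.30

Risk-neutral probability p = (1 + 0.12 − 0.85)/(1.25 − 0.85) = 0.2700/0.4000 = 0.6750
Terminal stock prices: S_uuu = 58.59, S_uud = 39.84, S_udd = 27.09, S_ddd = 18.42
Terminal payoffs (S − K): max(26.59, 0) = 26.59, max(7.844, 0) = 7.844, max(-4.906, 0) = 0, max(-13.58, 0) = 0
Node uu (S = 46.88): V_uu = 1/1.12·[0.6750·26.5938 + 0.3250·7.8438] = 18.3036
Node ud (S = 31.88): V_ud = 1/1.12·[0.6750·7.8438 + 0.3250·0.0000] = 4.7273
Node dd (S = 21.67): V_dd = 1/1.12·[0.6750·0.0000 + 0.3250·0.0000] = 0.0000
Node u (S = 37.5): V_u = 1/1.12·[0.6750·18.3036 + 0.3250·4.7273] = 12.4029
Node d (S = 25.5): V_d = 1/1.12·[0.6750·4.7273 + 0.3250·0.0000] = 2.8490
Node 0 (S = 30): V_0 = 1/1.12·[0.6750·12.4029 + 0.3250·2.8490] = 8.3017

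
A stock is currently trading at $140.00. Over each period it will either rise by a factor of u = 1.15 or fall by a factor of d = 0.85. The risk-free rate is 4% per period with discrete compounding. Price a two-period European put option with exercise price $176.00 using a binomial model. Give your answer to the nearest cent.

$26.12

Risk-neutral probability p = (1 + 0.04 − 0.85)/(1.15 − 0.85) = 0.1900/0.3000 = 0.6333
Terminal stock prices: S_uu = 185.1, S_ud = 136.8, S_dd = 101.1
Terminal payoffs (K − S): max(-9.15, 0) = 0, max(39.15, 0) = 39.15, max(74.85, 0) = 74.85
Node u (S = 161): V_u = 1/1.04·[0.6333·0.0000 + 0.3667·39.1500] = 13.8029
Node d (S = 119): V_d = 1/1.04·[0.6333·39.1500 + 0.3667·74.8500] = 50.2308
Node 0 (S = 140): V_0 = 1/1.04·[0.6333·13.8029 + 0.3667·50.2308] = 26.1152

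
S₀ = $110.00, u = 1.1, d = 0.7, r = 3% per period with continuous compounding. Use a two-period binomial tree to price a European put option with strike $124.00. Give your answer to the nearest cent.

$12.63

Risk-neutral probability p = (e^0.03 − 0.7)/(1.1 − 0.7) = 0.3305/0.4000 = 0.8261
Terminal stock prices: S_uu = 133.1, S_ud = 84.7, S_dd = 53.9
Terminal payoffs (K − S): max(-9.1, 0) = 0, max(39.3, 0) = 39.3, max(70.1, 0) = 70.1
Node u (S = 121): V_u = e^(−0.03)·[0.8261·0.0000 + 0.1739·39.3000] = 6.6309
Node d (S = 77): V_d = e^(−0.03)·[0.8261·39.3000 + 0.1739·70.1000] = 43.3352
Node 0 (S = 110): V_0 = e^(−0.03)·[0.8261·6.6309 + 0.1739·43.3352] = 12.6279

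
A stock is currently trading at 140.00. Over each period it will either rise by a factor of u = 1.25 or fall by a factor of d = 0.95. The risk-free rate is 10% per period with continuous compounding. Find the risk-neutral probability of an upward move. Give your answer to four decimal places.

p = 0.5172

Risk-neutral probability p = (e^0.1 − 0.95)/(1.25 − 0.95) = 0.1552/0.3000 = 0.5172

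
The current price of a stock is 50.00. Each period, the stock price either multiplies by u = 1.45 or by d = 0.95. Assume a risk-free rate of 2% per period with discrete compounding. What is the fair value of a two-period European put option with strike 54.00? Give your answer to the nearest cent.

6.31

Risk-neutral probability p = (1 + 0.02 − 0.95)/(1.45 − 0.95) = 0.0700/0.5000 = 0.1400
Terminal stock prices: S_uu = 105.1, S_ud = 68.88, S_dd = 45.12
Terminal payoffs (K − S): max(-51.12, 0) = 0, max(-14.88, 0) = 0, max(8.875, 0) = 8.875
Node u (S = 72.5): V_u = 1/1.02·[0.1400·0.0000 + 0.8600·0.0000] = 0.0000
Node d (S = 47.5): V_d = 1/1.02·[0.1400·0.0000 + 0.8600·8.8750] = 7.4828
Node 0 (S = 50): V_0 = 1/1.02·[0.1400·0.0000 + 0.8600·7.4828] = 6.3091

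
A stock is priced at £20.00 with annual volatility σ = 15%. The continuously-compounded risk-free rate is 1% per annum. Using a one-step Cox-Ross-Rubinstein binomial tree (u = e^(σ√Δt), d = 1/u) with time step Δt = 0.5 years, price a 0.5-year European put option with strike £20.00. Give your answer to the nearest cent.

£1.01

CRR parameters: u = e^(σ√Δt) = e^(0.15·√0.5) = 1.1119, d = 1/u = 0.8994
Per-period rate: rΔt = 0.01·0.5 = 0.005, so R = e^0.005 = 1.0050
Risk-neutral probability p = (e^0.005 − 0.8994)/(1.1119 − 0.8994) = 0.1056/0.2125 = 0.4971
Terminal stock prices: S_u = 22.24, S_d = 17.99
Terminal payoffs (K − S): max(-2.238, 0) = 0, max(2.013, 0) = 2.013
Node 0 (S = 20): V_0 = e^(−0.005)·[0.4971·0.0000 + 0.5029·2.0127] = 1.0071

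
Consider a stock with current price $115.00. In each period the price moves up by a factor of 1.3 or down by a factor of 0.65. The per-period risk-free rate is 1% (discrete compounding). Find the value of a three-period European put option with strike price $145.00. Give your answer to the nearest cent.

Risk-neutral probability p = (1 + 0.01 − 0.65)/(1.3 − 0.65) = 0.3600/0.6500 = 0.5538
Terminal stock prices: S_uuu = 252.7, S_uud = 126.3, S_udd = 63.16, S_ddd = 31.58
Terminal payoffs (K − S): max(-107.7, 0) = 0, max(18.67, 0) = 18.67, max(81.84, 0) = 81.84, max(113.4, 0) = 113.4
Node uu (S = 194.4): V_uu = 1/1.01·[0.5538·0.0000 + 0.4462·18.6725] = 8.2483
Node ud (S = 97.17): V_ud = 1/1.01·[0.5538·18.6725 + 0.4462·81.8362] = 46.3894
Node dd (S = 48.59): V_dd = 1/1.01·[0.5538·81.8362 + 0.4462·113.4181] = 94.9769
Node u (S = 149.5): V_u = 1/1.01·[0.5538·8.2483 + 0.4462·46.3894] = 25.0149
Node d (S = 74.75): V_d = 1/1.01·[0.5538·46.3894 + 0.4462·94.9769] = 67.3929
Node 0 (S = 115): V_0 = 1/1.01·[0.5538·25.0149 + 0.4462·67.3929] = 43.4872

$43.49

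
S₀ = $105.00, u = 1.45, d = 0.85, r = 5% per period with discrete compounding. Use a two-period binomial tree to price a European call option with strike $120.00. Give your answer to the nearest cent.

$13.95

Risk-neutral probability p = (1 + 0.05 − 0.85)/(1.45 − 0.85) = 0.2000/0.6000 = 0.3333
Terminal stock prices: S_uu = 220.8, S_ud = 129.4, S_dd = 75.86
Terminal payoffs (S − K): max(100.8, 0) = 100.8, max(9.412, 0) = 9.412, max(-44.14, 0) = 0
Node u (S = 152.2): V_u = 1/1.05·[0.3333·100.7625 + 0.6667·9.4125] = 37.9643
Node d (S = 89.25): V_d = 1/1.05·[0.3333·9.4125 + 0.6667·0.0000] = 2.9881
Node 0 (S = 105): V_0 = 1/1.05·[0.3333·37.9643 + 0.6667·2.9881] = 13.9494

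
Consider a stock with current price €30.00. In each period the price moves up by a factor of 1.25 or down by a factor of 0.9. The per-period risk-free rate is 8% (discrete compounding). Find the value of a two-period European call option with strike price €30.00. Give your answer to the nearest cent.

€5.43

Risk-neutral probability p = (1 + 0.08 − 0.9)/(1.25 − 0.9) = 0.1800/0.3500 = 0.5143
Terminal stock prices: S_uu = 46.88, S_ud = 33.75, S_dd = 24.3
Terminal payoffs (S − K): max(16.88, 0) = 16.88, max(3.75, 0) = 3.75, max(-5.7, 0) = 0
Node u (S = 37.5): V_u = 1/1.08·[0.5143·16.8750 + 0.4857·3.7500] = 9.7222
Node d (S = 27): V_d = 1/1.08·[0.5143·3.7500 + 0.4857·0.0000] = 1.7857
Node 0 (S = 30): V_0 = 1/1.08·[0.5143·9.7222 + 0.4857·1.7857] = 5.4327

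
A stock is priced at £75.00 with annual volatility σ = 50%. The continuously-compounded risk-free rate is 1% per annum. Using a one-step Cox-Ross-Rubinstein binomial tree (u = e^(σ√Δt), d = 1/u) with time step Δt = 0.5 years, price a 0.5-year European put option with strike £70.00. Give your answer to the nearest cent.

£10.01

CRR parameters: u = e^(σ√Δt) = e^(0.5·√0.5) = 1.4241, d = 1/u = 0.7022
Per-period rate: rΔt = 0.01·0.5 = 0.005, so R = e^0.005 = 1.0050
Risk-neutral probability p = (e^0.005 − 0.7022)/(1.4241 − 0.7022) = 0.3028/0.7219 = 0.4195
Terminal stock prices: S_u = 106.8, S_d = 52.66
Terminal payoffs (K − S): max(-36.81, 0) = 0, max(17.34, 0) = 17.34
Node 0 (S = 75): V_0 = e^(−0.005)·[0.4195·0.0000 + 0.5805·17.3359] = 10.0139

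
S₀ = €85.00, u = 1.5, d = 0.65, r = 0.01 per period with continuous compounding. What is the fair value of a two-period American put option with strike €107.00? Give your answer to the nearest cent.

€35.31

Risk-neutral probability p = (e^0.01 − 0.65)/(1.5 − 0.65) = 0.3601/0.8500 = 0.4236
Terminal stock prices: S_uu = 191.2, S_ud = 82.88, S_dd = 35.91
Terminal payoffs (K − S): max(-84.25, 0) = 0, max(24.12, 0) = 24.12, max(71.09, 0) = 71.09
Node u (S = 127.5): continuation = e^(−0.01)·[0.4236·0.0000 + 0.5764·24.1250] = 13.7676; exercise value = 0.0000 ≤ continuation, so V_u = 13.7676
Node d (S = 55.25): continuation = e^(−0.01)·[0.4236·24.1250 + 0.5764·71.0875] = 50.6853; exercise value = 51.7500 > continuation, so V_d = 51.7500 (exercise)
Node 0 (S = 85): continuation = e^(−0.01)·[0.4236·13.7676 + 0.5764·51.7500] = 35.3062; exercise value = 22.0000 ≤ continuation, so V_0 = 35.3062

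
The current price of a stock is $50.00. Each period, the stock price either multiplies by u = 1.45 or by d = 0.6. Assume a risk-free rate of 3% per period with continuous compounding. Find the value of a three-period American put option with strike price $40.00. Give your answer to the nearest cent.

Risk-neutral probability p = (e^0.03 − 0.6)/(1.45 − 0.6) = 0.4305/0.8500 = 0.5064
Terminal stock prices: S_uuu = 152.4, S_uud = 63.07, S_udd = 26.1, S_ddd = 10.8
Terminal payoffs (K − S): max(-112.4, 0) = 0, max(-23.07, 0) = 0, max(13.9, 0) = 13.9, max(29.2, 0) = 29.2
Node uu (S = 105.1): continuation = e^(−0.03)·[0.5064·0.0000 + 0.4936·0.0000] = 0.0000; exercise value = 0.0000 ≤ continuation, so V_uu = 0.0000
Node ud (S = 43.5): continuation = e^(−0.03)·[0.5064·0.0000 + 0.4936·13.9000] = 6.6580; exercise value = 0.0000 ≤ continuation, so V_ud = 6.6580
Node dd (S = 18): continuation = e^(−0.03)·[0.5064·13.9000 + 0.4936·29.2000] = 20.8178; exercise value = 22.0000 > continuation, so V_dd = 22.0000 (exercise)
Node u (S = 72.5): continuation = e^(−0.03)·[0.5064·0.0000 + 0.4936·6.6580] = 3.1892; exercise value = 0.0000 ≤ continuation, so V_u = 3.1892
Node d (S = 30): continuation = e^(−0.03)·[0.5064·6.6580 + 0.4936·22.0000] = 13.8100; exercise value = 10.0000 ≤ continuation, so V_d = 13.8100
Node 0 (S = 50): continuation = e^(−0.03)·[0.5064·3.1892 + 0.4936·13.8100] = 8.1822; exercise value = 0.0000 ≤ continuation, so V_0 = 8.1822

$8.18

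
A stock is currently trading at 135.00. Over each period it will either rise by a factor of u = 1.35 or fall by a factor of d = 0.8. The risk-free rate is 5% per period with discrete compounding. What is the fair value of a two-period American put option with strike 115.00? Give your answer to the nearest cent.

Risk-neutral probability p = (1 + 0.05 − 0.8)/(1.35 − 0.8) = 0.2500/0.5500 = 0.4545
Terminal stock prices: S_uu = 246, S_ud = 145.8, S_dd = 86.4
Terminal payoffs (K − S): max(-131, 0) = 0, max(-30.8, 0) = 0, max(28.6, 0) = 28.6
Node u (S = 182.2): continuation = 1/1.05·[0.4545·0.0000 + 0.5455·0.0000] = 0.0000; exercise value = 0.0000 ≤ continuation, so V_u = 0.0000
Node d (S = 108): continuation = 1/1.05·[0.4545·0.0000 + 0.5455·28.6000] = 14.8571; exercise value = 7.0000 ≤ continuation, so V_d = 14.8571
Node 0 (S = 135): continuation = 1/1.05·[0.4545·0.0000 + 0.5455·14.8571] = 7.7180; exercise value = 0.0000 ≤ continuation, so V_0 = 7.7180

7.72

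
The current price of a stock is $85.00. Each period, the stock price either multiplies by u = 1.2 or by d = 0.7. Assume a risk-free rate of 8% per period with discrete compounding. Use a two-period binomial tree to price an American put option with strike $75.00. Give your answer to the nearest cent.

Risk-neutral probability p = (1 + 0.08 − 0.7)/(1.2 − 0.7) = 0.3800/0.5000 = 0.7600
Terminal stock prices: S_uu = 122.4, S_ud = 71.4, S_dd = 41.65
Terminal payoffs (K − S): max(-47.4, 0) = 0, max(3.6, 0) = 3.6, max(33.35, 0) = 33.35
Node u (S = 102): continuation = 1/1.08·[0.7600·0.0000 + 0.2400·3.6000] = 0.8000; exercise value = 0.0000 ≤ continuation, so V_u = 0.8000
Node d (S = 59.5): continuation = 1/1.08·[0.7600·3.6000 + 0.2400·33.3500] = 9.9444; exercise value = 15.5000 > continuation, so V_d = 15.5000 (exercise)
Node 0 (S = 85): continuation = 1/1.08·[0.7600·0.8000 + 0.2400·15.5000] = 4.0074; exercise value = 0.0000 ≤ continuation, so V_0 = 4.0074

$4.01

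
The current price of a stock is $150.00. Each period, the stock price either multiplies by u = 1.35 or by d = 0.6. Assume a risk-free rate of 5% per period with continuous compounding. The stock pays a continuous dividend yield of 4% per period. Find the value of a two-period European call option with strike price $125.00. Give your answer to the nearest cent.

Per-period risk-free factor R = e^0.05 = 1.0513; dividend-adjusted growth = e^(0.05−0.04) = 1.0101.
Risk-neutral probability p = (1.0101 − 0.6)/(1.35 − 0.6) = 0.4101/0.7500 = 0.5467
Terminal stock prices: S_uu = 273.4, S_ud = 121.5, S_dd = 54
Terminal payoffs (S − K): max(148.4, 0) = 148.4, max(-3.5, 0) = 0, max(-71, 0) = 0
Node u (S = 202.5): V_u = e^(−0.05)·[0.5467·148.3750 + 0.4533·0.0000] = 77.1652
Node d (S = 90): V_d = e^(−0.05)·[0.5467·0.0000 + 0.4533·0.0000] = 0.0000
Node 0 (S = 150): V_0 = e^(−0.05)·[0.5467·77.1652 + 0.4533·0.0000] = 40.1313

$40.13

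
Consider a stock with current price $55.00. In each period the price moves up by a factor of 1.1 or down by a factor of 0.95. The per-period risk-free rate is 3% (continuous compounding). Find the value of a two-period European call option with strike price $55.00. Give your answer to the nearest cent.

Risk-neutral probability p = (e^0.03 − 0.95)/(1.1 − 0.95) = 0.0805/0.1500 = 0.5364
Terminal stock prices: S_uu = 66.55, S_ud = 57.48, S_dd = 49.64
Terminal payoffs (S − K): max(11.55, 0) = 11.55, max(2.475, 0) = 2.475, max(-5.363, 0) = 0
Node u (S = 60.5): V_u = e^(−0.03)·[0.5364·11.5500 + 0.4636·2.4750] = 7.1255
Node d (S = 52.25): V_d = e^(−0.03)·[0.5364·2.4750 + 0.4636·0.0000] = 1.2883
Node 0 (S = 55): V_0 = e^(−0.03)·[0.5364·7.1255 + 0.4636·1.2883] = 4.2885

$4.29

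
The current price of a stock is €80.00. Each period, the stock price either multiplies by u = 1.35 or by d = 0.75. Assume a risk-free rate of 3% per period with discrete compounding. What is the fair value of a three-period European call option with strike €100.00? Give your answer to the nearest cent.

Risk-neutral probability p = (1 + 0.03 − 0.75)/(1.35 − 0.75) = 0.2800/0.6000 = 0.4667
Terminal stock prices: S_uuu = 196.8, S_uud = 109.4, S_udd = 60.75, S_ddd = 33.75
Terminal payoffs (S − K): max(96.83, 0) = 96.83, max(9.35, 0) = 9.35, max(-39.25, 0) = 0, max(-66.25, 0) = 0
Node uu (S = 145.8): V_uu = 1/1.03·[0.4667·96.8300 + 0.5333·9.3500] = 48.7126
Node ud (S = 81): V_ud = 1/1.03·[0.4667·9.3500 + 0.5333·0.0000] = 4.2362
Node dd (S = 45): V_dd = 1/1.03·[0.4667·0.0000 + 0.5333·0.0000] = 0.0000
Node u (S = 108): V_u = 1/1.03·[0.4667·48.7126 + 0.5333·4.2362] = 24.2640
Node d (S = 60): V_d = 1/1.03·[0.4667·4.2362 + 0.5333·0.0000] = 1.9193
Node 0 (S = 80): V_0 = 1/1.03·[0.4667·24.2640 + 0.5333·1.9193] = 11.9872

€11.99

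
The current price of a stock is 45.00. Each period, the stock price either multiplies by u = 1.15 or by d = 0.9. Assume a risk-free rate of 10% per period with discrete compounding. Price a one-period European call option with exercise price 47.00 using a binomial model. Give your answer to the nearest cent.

Risk-neutral probability p = (1 + 0.1 − 0.9)/(1.15 − 0.9) = 0.2000/0.2500 = 0.8000
Terminal stock prices: S_u = 51.75, S_d = 40.5
Terminal payoffs (S − K): max(4.75, 0) = 4.75, max(-6.5, 0) = 0
Node 0 (S = 45): V_0 = 1/1.1·[0.8000·4.7500 + 0.2000·0.0000] = 3.4545

3.45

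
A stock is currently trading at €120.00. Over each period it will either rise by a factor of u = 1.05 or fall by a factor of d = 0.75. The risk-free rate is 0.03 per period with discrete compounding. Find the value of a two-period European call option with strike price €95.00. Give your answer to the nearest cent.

Risk-neutral probability p = (1 + 0.03 − 0.75)/(1.05 − 0.75) = 0.2800/0.3000 = 0.9333
Terminal stock prices: S_uu = 132.3, S_ud = 94.5, S_dd = 67.5
Terminal payoffs (S − K): max(37.3, 0) = 37.3, max(-0.5, 0) = 0, max(-27.5, 0) = 0
Node u (S = 126): V_u = 1/1.03·[0.9333·37.3000 + 0.0667·0.0000] = 33.7994
Node d (S = 90): V_d = 1/1.03·[0.9333·0.0000 + 0.0667·0.0000] = 0.0000
Node 0 (S = 120): V_0 = 1/1.03·[0.9333·33.7994 + 0.0667·0.0000] = 30.6272

€30.63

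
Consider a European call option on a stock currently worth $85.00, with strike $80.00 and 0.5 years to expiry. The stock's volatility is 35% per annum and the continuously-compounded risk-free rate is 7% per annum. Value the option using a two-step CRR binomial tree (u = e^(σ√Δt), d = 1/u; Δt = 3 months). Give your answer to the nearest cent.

CRR parameters: u = e^(σ√Δt) = e^(0.35·√0.25) = 1.1912, d = 1/u = 0.8395
Per-period rate: rΔt = 0.07·0.25 = 0.0175, so R = e^0.0175 = 1.0177
Risk-neutral probability p = (e^0.0175 − 0.8395)/(1.1912 − 0.8395) = 0.1782/0.3518 = 0.5065
Terminal stock prices: S_uu = 120.6, S_ud = 85, S_dd = 59.9
Terminal payoffs (S − K): max(40.62, 0) = 40.62, max(5, 0) = 5, max(-20.1, 0) = 0
Node u (S = 101.3): V_u = e^(−0.0175)·[0.5065·40.6207 + 0.4935·5.0000] = 22.6437
Node d (S = 71.35): V_d = e^(−0.0175)·[0.5065·5.0000 + 0.4935·0.0000] = 2.4888
Node 0 (S = 85): V_0 = e^(−0.0175)·[0.5065·22.6437 + 0.4935·2.4888] = 12.4779

$12.48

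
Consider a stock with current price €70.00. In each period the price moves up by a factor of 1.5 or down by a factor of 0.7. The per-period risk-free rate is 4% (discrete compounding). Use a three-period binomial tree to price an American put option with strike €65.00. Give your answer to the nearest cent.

€12.77

Risk-neutral probability p = (1 + 0.04 − 0.7)/(1.5 − 0.7) = 0.3400/0.8000 = 0.4250
Terminal stock prices: S_uuu = 236.2, S_uud = 110.2, S_udd = 51.45, S_ddd = 24.01
Terminal payoffs (K − S): max(-171.2, 0) = 0, max(-45.25, 0) = 0, max(13.55, 0) = 13.55, max(40.99, 0) = 40.99
Node uu (S = 157.5): continuation = 1/1.04·[0.4250·0.0000 + 0.5750·0.0000] = 0.0000; exercise value = 0.0000 ≤ continuation, so V_uu = 0.0000
Node ud (S = 73.5): continuation = 1/1.04·[0.4250·0.0000 + 0.5750·13.5500] = 7.4916; exercise value = 0.0000 ≤ continuation, so V_ud = 7.4916
Node dd (S = 34.3): continuation = 1/1.04·[0.4250·13.5500 + 0.5750·40.9900] = 28.2000; exercise value = 30.7000 > continuation, so V_dd = 30.7000 (exercise)
Node u (S = 105): continuation = 1/1.04·[0.4250·0.0000 + 0.5750·7.4916] = 4.1420; exercise value = 0.0000 ≤ continuation, so V_u = 4.1420
Node d (S = 49): continuation = 1/1.04·[0.4250·7.4916 + 0.5750·30.7000] = 20.0350; exercise value = 16.0000 ≤ continuation, so V_d = 20.0350
Node 0 (S = 70): continuation = 1/1.04·[0.4250·4.1420 + 0.5750·20.0350] = 12.7697; exercise value = 0.0000 ≤ continuation, so V_0 = 12.7697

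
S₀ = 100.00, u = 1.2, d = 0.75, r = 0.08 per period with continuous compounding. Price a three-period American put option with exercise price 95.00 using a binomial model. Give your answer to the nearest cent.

5.87

Risk-neutral probability p = (e^0.08 − 0.75)/(1.2 − 0.75) = 0.3333/0.4500 = 0.7406
Terminal stock prices: S_uuu = 172.8, S_uud = 108, S_udd = 67.5, S_ddd = 42.19
Terminal payoffs (K − S): max(-77.8, 0) = 0, max(-13, 0) = 0, max(27.5, 0) = 27.5, max(52.81, 0) = 52.81
Node uu (S = 144): continuation = e^(−0.08)·[0.7406·0.0000 + 0.2594·0.0000] = 0.0000; exercise value = 0.0000 ≤ continuation, so V_uu = 0.0000
Node ud (S = 90): continuation = e^(−0.08)·[0.7406·0.0000 + 0.2594·27.5000] = 6.5841; exercise value = 5.0000 ≤ continuation, so V_ud = 6.5841
Node dd (S = 56.25): continuation = e^(−0.08)·[0.7406·27.5000 + 0.2594·52.8125] = 31.4461; exercise value = 38.7500 > continuation, so V_dd = 38.7500 (exercise)
Node u (S = 120): continuation = e^(−0.08)·[0.7406·0.0000 + 0.2594·6.5841] = 1.5764; exercise value = 0.0000 ≤ continuation, so V_u = 1.5764
Node d (S = 75): continuation = e^(−0.08)·[0.7406·6.5841 + 0.2594·38.7500] = 13.7791; exercise value = 20.0000 > continuation, so V_d = 20.0000 (exercise)
Node 0 (S = 100): continuation = e^(−0.08)·[0.7406·1.5764 + 0.2594·20.0000] = 5.8662; exercise value = 0.0000 ≤ continuation, so V_0 = 5.8662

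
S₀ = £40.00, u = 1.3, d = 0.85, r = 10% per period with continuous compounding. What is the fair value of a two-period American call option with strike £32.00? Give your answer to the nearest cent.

£14.28

Risk-neutral probability p = (e^0.1 − 0.85)/(1.3 − 0.85) = 0.2552/0.4500 = 0.5670
Terminal stock prices: S_uu = 67.6, S_ud = 44.2, S_dd = 28.9
Terminal payoffs (S − K): max(35.6, 0) = 35.6, max(12.2, 0) = 12.2, max(-3.1, 0) = 0
Node u (S = 52): continuation = e^(−0.1)·[0.5670·35.6000 + 0.4330·12.2000] = 23.0452; exercise value = 20.0000 ≤ continuation, so V_u = 23.0452
Node d (S = 34): continuation = e^(−0.1)·[0.5670·12.2000 + 0.4330·0.0000] = 6.2596; exercise value = 2.0000 ≤ continuation, so V_d = 6.2596
Node 0 (S = 40): continuation = e^(−0.1)·[0.5670·23.0452 + 0.4330·6.2596] = 14.2764; exercise value = 8.0000 ≤ continuation, so V_0 = 14.2764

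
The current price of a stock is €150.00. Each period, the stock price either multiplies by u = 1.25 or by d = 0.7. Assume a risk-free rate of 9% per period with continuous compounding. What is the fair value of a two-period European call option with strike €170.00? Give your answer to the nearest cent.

Risk-neutral probability p = (e^0.09 − 0.7)/(1.25 − 0.7) = 0.3942/0.5500 = 0.7167
Terminal stock prices: S_uu = 234.4, S_ud = 131.2, S_dd = 73.5
Terminal payoffs (S − K): max(64.38, 0) = 64.38, max(-38.75, 0) = 0, max(-96.5, 0) = 0
Node u (S = 187.5): V_u = e^(−0.09)·[0.7167·64.3750 + 0.2833·0.0000] = 42.1654
Node d (S = 105): V_d = e^(−0.09)·[0.7167·0.0000 + 0.2833·0.0000] = 0.0000
Node 0 (S = 150): V_0 = e^(−0.09)·[0.7167·42.1654 + 0.2833·0.0000] = 27.6182

€27.62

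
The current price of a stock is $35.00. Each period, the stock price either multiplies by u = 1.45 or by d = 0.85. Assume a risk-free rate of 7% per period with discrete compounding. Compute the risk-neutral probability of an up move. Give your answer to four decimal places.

Risk-neutral probability p = (1 + 0.07 − 0.85)/(1.45 − 0.85) = 0.2200/0.6000 = 0.3667

p = 0.3667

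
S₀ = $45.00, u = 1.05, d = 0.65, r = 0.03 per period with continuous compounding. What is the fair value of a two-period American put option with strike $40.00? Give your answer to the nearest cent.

Risk-neutral probability p = (e^0.03 − 0.65)/(1.05 − 0.65) = 0.3805/0.4000 = 0.9511
Terminal stock prices: S_uu = 49.61, S_ud = 30.71, S_dd = 19.01
Terminal payoffs (K − S): max(-9.613, 0) = 0, max(9.287, 0) = 9.287, max(20.99, 0) = 20.99
Node u (S = 47.25): continuation = e^(−0.03)·[0.9511·0.0000 + 0.0489·9.2875] = 0.4404; exercise value = 0.0000 ≤ continuation, so V_u = 0.4404
Node d (S = 29.25): continuation = e^(−0.03)·[0.9511·9.2875 + 0.0489·20.9875] = 9.5678; exercise value = 10.7500 > continuation, so V_d = 10.7500 (exercise)
Node 0 (S = 45): continuation = e^(−0.03)·[0.9511·0.4404 + 0.0489·10.7500] = 0.9163; exercise value = 0.0000 ≤ continuation, so V_0 = 0.9163

$0.92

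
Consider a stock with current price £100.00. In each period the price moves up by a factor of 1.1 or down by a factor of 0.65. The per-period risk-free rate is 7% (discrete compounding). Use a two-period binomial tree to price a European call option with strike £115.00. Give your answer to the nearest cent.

Risk-neutral probability p = (1 + 0.07 − 0.65)/(1.1 − 0.65) = 0.4200/0.4500 = 0.9333
Terminal stock prices: S_uu = 121, S_ud = 71.5, S_dd = 42.25
Terminal payoffs (S − K): max(6, 0) = 6, max(-43.5, 0) = 0, max(-72.75, 0) = 0
Node u (S = 110): V_u = 1/1.07·[0.9333·6.0000 + 0.0667·0.0000] = 5.2336
Node d (S = 65): V_d = 1/1.07·[0.9333·0.0000 + 0.0667·0.0000] = 0.0000
Node 0 (S = 100): V_0 = 1/1.07·[0.9333·5.2336 + 0.0667·0.0000] = 4.5652

£4.57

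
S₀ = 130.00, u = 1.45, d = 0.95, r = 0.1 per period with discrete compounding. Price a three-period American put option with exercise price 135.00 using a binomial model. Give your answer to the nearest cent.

7.32

Risk-neutral probability p = (1 + 0.1 − 0.95)/(1.45 − 0.95) = 0.1500/0.5000 = 0.3000
Terminal stock prices: S_uuu = 396.3, S_uud = 259.7, S_udd = 170.1, S_ddd = 111.5
Terminal payoffs (K − S): max(-261.3, 0) = 0, max(-124.7, 0) = 0, max(-35.12, 0) = 0, max(23.54, 0) = 23.54
Node uu (S = 273.3): continuation = 1/1.1·[0.3000·0.0000 + 0.7000·0.0000] = 0.0000; exercise value = 0.0000 ≤ continuation, so V_uu = 0.0000
Node ud (S = 179.1): continuation = 1/1.1·[0.3000·0.0000 + 0.7000·0.0000] = 0.0000; exercise value = 0.0000 ≤ continuation, so V_ud = 0.0000
Node dd (S = 117.3): continuation = 1/1.1·[0.3000·0.0000 + 0.7000·23.5413] = 14.9808; exercise value = 17.6750 > continuation, so V_dd = 17.6750 (exercise)
Node u (S = 188.5): continuation = 1/1.1·[0.3000·0.0000 + 0.7000·0.0000] = 0.0000; exercise value = 0.0000 ≤ continuation, so V_u = 0.0000
Node d (S = 123.5): continuation = 1/1.1·[0.3000·0.0000 + 0.7000·17.6750] = 11.2477; exercise value = 11.5000 > continuation, so V_d = 11.5000 (exercise)
Node 0 (S = 130): continuation = 1/1.1·[0.3000·0.0000 + 0.7000·11.5000] = 7.3182; exercise value = 5.0000 ≤ continuation, so V_0 = 7.3182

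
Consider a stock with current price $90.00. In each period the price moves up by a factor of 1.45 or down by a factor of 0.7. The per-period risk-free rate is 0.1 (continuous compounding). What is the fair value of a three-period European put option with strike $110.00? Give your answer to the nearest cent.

$17.39

Risk-neutral probability p = (e^0.1 − 0.7)/(1.45 − 0.7) = 0.4052/0.7500 = 0.5402
Terminal stock prices: S_uuu = 274.4, S_uud = 132.5, S_udd = 63.94, S_ddd = 30.87
Terminal payoffs (K − S): max(-164.4, 0) = 0, max(-22.46, 0) = 0, max(46.06, 0) = 46.06, max(79.13, 0) = 79.13
Node uu (S = 189.2): V_uu = e^(−0.1)·[0.5402·0.0000 + 0.4598·0.0000] = 0.0000
Node ud (S = 91.35): V_ud = e^(−0.1)·[0.5402·0.0000 + 0.4598·46.0550] = 19.1598
Node dd (S = 44.1): V_dd = e^(−0.1)·[0.5402·46.0550 + 0.4598·79.1300] = 55.4321
Node u (S = 130.5): V_u = e^(−0.1)·[0.5402·0.0000 + 0.4598·19.1598] = 7.9708
Node d (S = 63): V_d = e^(−0.1)·[0.5402·19.1598 + 0.4598·55.4321] = 32.4265
Node 0 (S = 90): V_0 = e^(−0.1)·[0.5402·7.9708 + 0.4598·32.4265] = 17.3863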